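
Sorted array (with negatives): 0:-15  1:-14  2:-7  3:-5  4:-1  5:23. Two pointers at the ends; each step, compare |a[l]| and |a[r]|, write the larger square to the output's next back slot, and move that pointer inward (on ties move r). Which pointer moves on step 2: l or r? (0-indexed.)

l=0 r=5: |-15|<=|23| out[5]=529, r--
l=0 r=4: |-15|>|-1| out[4]=225, l++

l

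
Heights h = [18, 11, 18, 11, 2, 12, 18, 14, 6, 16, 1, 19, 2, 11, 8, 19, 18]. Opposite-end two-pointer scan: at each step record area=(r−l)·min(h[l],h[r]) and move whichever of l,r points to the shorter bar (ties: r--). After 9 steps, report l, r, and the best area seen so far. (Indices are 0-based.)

l=8, r=15, best area=288

l=0 r=16: min(18,18)*16=288 best=288 *, r--
l=0 r=15: min(18,19)*15=270 best=288, l++
l=1 r=15: min(11,19)*14=154 best=288, l++
l=2 r=15: min(18,19)*13=234 best=288, l++
l=3 r=15: min(11,19)*12=132 best=288, l++
l=4 r=15: min(2,19)*11=22 best=288, l++
l=5 r=15: min(12,19)*10=120 best=288, l++
l=6 r=15: min(18,19)*9=162 best=288, l++
l=7 r=15: min(14,19)*8=112 best=288, l++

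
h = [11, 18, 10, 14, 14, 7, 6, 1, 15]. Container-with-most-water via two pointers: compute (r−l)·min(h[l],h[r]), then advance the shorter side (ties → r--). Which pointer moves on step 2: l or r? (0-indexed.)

l=0 r=8: min(11,15)*8=88 best=88 *, l++
l=1 r=8: min(18,15)*7=105 best=105 *, r--

r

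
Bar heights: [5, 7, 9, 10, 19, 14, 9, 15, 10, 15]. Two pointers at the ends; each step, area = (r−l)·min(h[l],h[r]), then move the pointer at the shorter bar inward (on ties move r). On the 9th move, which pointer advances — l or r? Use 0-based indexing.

r

[0,9] min(5,15)*9=45 best=45 * → l++
[1,9] min(7,15)*8=56 best=56 * → l++
[2,9] min(9,15)*7=63 best=63 * → l++
[3,9] min(10,15)*6=60 best=63 → l++
[4,9] min(19,15)*5=75 best=75 * → r--
[4,8] min(19,10)*4=40 best=75 → r--
[4,7] min(19,15)*3=45 best=75 → r--
[4,6] min(19,9)*2=18 best=75 → r--
[4,5] min(19,14)*1=14 best=75 → r--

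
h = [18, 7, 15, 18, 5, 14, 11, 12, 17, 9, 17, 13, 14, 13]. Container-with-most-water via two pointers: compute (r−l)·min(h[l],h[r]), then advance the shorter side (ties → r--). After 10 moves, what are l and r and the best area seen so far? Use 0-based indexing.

l=0, r=3, best area=170

[0,13] min(18,13)*13=169 best=169 * → r--
[0,12] min(18,14)*12=168 best=169 → r--
[0,11] min(18,13)*11=143 best=169 → r--
[0,10] min(18,17)*10=170 best=170 * → r--
[0,9] min(18,9)*9=81 best=170 → r--
[0,8] min(18,17)*8=136 best=170 → r--
[0,7] min(18,12)*7=84 best=170 → r--
[0,6] min(18,11)*6=66 best=170 → r--
[0,5] min(18,14)*5=70 best=170 → r--
[0,4] min(18,5)*4=20 best=170 → r--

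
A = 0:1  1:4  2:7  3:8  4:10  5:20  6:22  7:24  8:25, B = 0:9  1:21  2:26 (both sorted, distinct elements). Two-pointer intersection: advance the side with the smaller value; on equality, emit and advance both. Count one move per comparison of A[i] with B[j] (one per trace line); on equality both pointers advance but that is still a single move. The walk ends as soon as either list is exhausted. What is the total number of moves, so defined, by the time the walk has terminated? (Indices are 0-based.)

i=0 j=0: 1<9, i++
i=1 j=0: 4<9, i++
i=2 j=0: 7<9, i++
i=3 j=0: 8<9, i++
i=4 j=0: 10>9, j++
i=4 j=1: 10<21, i++
i=5 j=1: 20<21, i++
i=6 j=1: 22>21, j++
i=6 j=2: 22<26, i++
i=7 j=2: 24<26, i++
i=8 j=2: 25<26, i++

11 moves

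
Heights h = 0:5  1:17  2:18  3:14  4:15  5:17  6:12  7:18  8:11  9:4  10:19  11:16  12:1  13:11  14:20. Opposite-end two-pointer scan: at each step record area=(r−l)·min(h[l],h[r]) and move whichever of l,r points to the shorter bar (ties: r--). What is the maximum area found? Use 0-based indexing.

max area = 221

l=0 r=14: min(5,20)*14=70 best=70 *, l++
l=1 r=14: min(17,20)*13=221 best=221 *, l++
l=2 r=14: min(18,20)*12=216 best=221, l++
l=3 r=14: min(14,20)*11=154 best=221, l++
l=4 r=14: min(15,20)*10=150 best=221, l++
l=5 r=14: min(17,20)*9=153 best=221, l++
l=6 r=14: min(12,20)*8=96 best=221, l++
l=7 r=14: min(18,20)*7=126 best=221, l++
l=8 r=14: min(11,20)*6=66 best=221, l++
l=9 r=14: min(4,20)*5=20 best=221, l++
l=10 r=14: min(19,20)*4=76 best=221, l++
l=11 r=14: min(16,20)*3=48 best=221, l++
l=12 r=14: min(1,20)*2=2 best=221, l++
l=13 r=14: min(11,20)*1=11 best=221, l++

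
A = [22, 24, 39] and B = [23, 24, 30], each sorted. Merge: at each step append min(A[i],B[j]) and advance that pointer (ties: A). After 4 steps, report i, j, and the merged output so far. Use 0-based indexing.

[i=0,j=0] A[i]=22<=B[j]=23 take 22 → i++
[i=1,j=0] A[i]=24>B[j]=23 take 23 → j++
[i=1,j=1] A[i]=24<=B[j]=24 take 24 → i++
[i=2,j=1] A[i]=39>B[j]=24 take 24 → j++

i=2, j=2, merged so far=[22, 23, 24, 24]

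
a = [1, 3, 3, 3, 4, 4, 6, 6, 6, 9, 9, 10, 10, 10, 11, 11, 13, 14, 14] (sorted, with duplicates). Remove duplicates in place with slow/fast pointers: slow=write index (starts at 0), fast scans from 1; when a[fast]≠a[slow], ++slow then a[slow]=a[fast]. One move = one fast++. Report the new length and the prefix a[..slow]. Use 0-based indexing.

slow=0 fast=1: a[fast]=3≠a[slow]=1 write a[1]=3, slow++,fast++
slow=1 fast=2: a[fast]=3=a[slow] dup, fast++
slow=1 fast=3: a[fast]=3=a[slow] dup, fast++
slow=1 fast=4: a[fast]=4≠a[slow]=3 write a[2]=4, slow++,fast++
slow=2 fast=5: a[fast]=4=a[slow] dup, fast++
slow=2 fast=6: a[fast]=6≠a[slow]=4 write a[3]=6, slow++,fast++
slow=3 fast=7: a[fast]=6=a[slow] dup, fast++
slow=3 fast=8: a[fast]=6=a[slow] dup, fast++
slow=3 fast=9: a[fast]=9≠a[slow]=6 write a[4]=9, slow++,fast++
slow=4 fast=10: a[fast]=9=a[slow] dup, fast++
slow=4 fast=11: a[fast]=10≠a[slow]=9 write a[5]=10, slow++,fast++
slow=5 fast=12: a[fast]=10=a[slow] dup, fast++
slow=5 fast=13: a[fast]=10=a[slow] dup, fast++
slow=5 fast=14: a[fast]=11≠a[slow]=10 write a[6]=11, slow++,fast++
slow=6 fast=15: a[fast]=11=a[slow] dup, fast++
slow=6 fast=16: a[fast]=13≠a[slow]=11 write a[7]=13, slow++,fast++
slow=7 fast=17: a[fast]=14≠a[slow]=13 write a[8]=14, slow++,fast++
slow=8 fast=18: a[fast]=14=a[slow] dup, fast++

length 9; prefix = [1, 3, 4, 6, 9, 10, 11, 13, 14]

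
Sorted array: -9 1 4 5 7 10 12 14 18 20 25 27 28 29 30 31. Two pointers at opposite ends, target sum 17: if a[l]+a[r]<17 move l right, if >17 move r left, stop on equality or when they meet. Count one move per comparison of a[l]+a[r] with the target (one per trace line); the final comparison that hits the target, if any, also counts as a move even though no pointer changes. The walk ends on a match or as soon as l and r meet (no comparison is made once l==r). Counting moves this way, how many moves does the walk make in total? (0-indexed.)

[0,15] -9+31=22 >17 → r--
[0,14] -9+30=21 >17 → r--
[0,13] -9+29=20 >17 → r--
[0,12] -9+28=19 >17 → r--
[0,11] -9+27=18 >17 → r--
[0,10] -9+25=16 <17 → l++
[1,10] 1+25=26 >17 → r--
[1,9] 1+20=21 >17 → r--
[1,8] 1+18=19 >17 → r--
[1,7] 1+14=15 <17 → l++
[2,7] 4+14=18 >17 → r--
[2,6] 4+12=16 <17 → l++
[3,6] 5+12=17 → found

13 moves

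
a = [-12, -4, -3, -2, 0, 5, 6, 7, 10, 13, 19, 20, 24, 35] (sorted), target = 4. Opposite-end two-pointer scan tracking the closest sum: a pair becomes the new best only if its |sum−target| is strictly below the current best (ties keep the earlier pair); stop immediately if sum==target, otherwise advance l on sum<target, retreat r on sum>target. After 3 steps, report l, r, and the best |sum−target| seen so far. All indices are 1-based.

l=1, r=11, best |Δ|=4

l=1 r=14: -12+35=23 d=19 *, r--
l=1 r=13: -12+24=12 d=8 *, r--
l=1 r=12: -12+20=8 d=4 *, r--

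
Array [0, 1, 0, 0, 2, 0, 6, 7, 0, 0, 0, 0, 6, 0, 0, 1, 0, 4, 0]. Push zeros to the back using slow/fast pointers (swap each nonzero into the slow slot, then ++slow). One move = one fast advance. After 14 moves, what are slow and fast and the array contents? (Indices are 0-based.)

slow=5, fast=14, a=[1, 2, 6, 7, 6, 0, 0, 0, 0, 0, 0, 0, 0, 0, 0, 1, 0, 4, 0]

(s=0,f=0) a[fast]=0 → fast++
(s=0,f=1) a[fast]=1≠0 swap→a[0]=1 → slow++,fast++
(s=1,f=2) a[fast]=0 → fast++
(s=1,f=3) a[fast]=0 → fast++
(s=1,f=4) a[fast]=2≠0 swap→a[1]=2 → slow++,fast++
(s=2,f=5) a[fast]=0 → fast++
(s=2,f=6) a[fast]=6≠0 swap→a[2]=6 → slow++,fast++
(s=3,f=7) a[fast]=7≠0 swap→a[3]=7 → slow++,fast++
(s=4,f=8) a[fast]=0 → fast++
(s=4,f=9) a[fast]=0 → fast++
(s=4,f=10) a[fast]=0 → fast++
(s=4,f=11) a[fast]=0 → fast++
(s=4,f=12) a[fast]=6≠0 swap→a[4]=6 → slow++,fast++
(s=5,f=13) a[fast]=0 → fast++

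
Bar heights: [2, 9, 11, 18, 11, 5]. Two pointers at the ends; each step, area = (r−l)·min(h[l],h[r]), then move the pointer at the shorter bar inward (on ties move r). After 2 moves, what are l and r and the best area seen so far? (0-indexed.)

l=1, r=4, best area=20

[0,5] min(2,5)*5=10 best=10 * → l++
[1,5] min(9,5)*4=20 best=20 * → r--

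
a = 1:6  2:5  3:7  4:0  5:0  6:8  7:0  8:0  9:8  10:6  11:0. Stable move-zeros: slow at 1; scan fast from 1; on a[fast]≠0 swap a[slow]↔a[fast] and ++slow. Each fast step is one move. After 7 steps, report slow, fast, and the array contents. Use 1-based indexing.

slow=5, fast=8, a=[6, 5, 7, 8, 0, 0, 0, 0, 8, 6, 0]

(s=1,f=1) a[fast]=6≠0 swap→a[1]=6 → slow++,fast++
(s=2,f=2) a[fast]=5≠0 swap→a[2]=5 → slow++,fast++
(s=3,f=3) a[fast]=7≠0 swap→a[3]=7 → slow++,fast++
(s=4,f=4) a[fast]=0 → fast++
(s=4,f=5) a[fast]=0 → fast++
(s=4,f=6) a[fast]=8≠0 swap→a[4]=8 → slow++,fast++
(s=5,f=7) a[fast]=0 → fast++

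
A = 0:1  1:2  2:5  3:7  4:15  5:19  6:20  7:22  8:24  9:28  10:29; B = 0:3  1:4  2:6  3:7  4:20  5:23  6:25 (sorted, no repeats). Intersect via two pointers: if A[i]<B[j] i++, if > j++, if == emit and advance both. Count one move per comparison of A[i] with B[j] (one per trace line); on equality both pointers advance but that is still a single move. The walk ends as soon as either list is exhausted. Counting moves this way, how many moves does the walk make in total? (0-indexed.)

14 moves

i=0 j=0: 1<3, i++
i=1 j=0: 2<3, i++
i=2 j=0: 5>3, j++
i=2 j=1: 5>4, j++
i=2 j=2: 5<6, i++
i=3 j=2: 7>6, j++
i=3 j=3: 7==7 emit, i++,j++
i=4 j=4: 15<20, i++
i=5 j=4: 19<20, i++
i=6 j=4: 20==20 emit, i++,j++
i=7 j=5: 22<23, i++
i=8 j=5: 24>23, j++
i=8 j=6: 24<25, i++
i=9 j=6: 28>25, j++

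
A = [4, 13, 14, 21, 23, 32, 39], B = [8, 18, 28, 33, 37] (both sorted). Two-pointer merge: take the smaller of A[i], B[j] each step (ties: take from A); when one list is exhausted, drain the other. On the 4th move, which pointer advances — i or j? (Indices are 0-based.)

i=0 j=0: A[i]=4<=B[j]=8 take 4, i++
i=1 j=0: A[i]=13>B[j]=8 take 8, j++
i=1 j=1: A[i]=13<=B[j]=18 take 13, i++
i=2 j=1: A[i]=14<=B[j]=18 take 14, i++

i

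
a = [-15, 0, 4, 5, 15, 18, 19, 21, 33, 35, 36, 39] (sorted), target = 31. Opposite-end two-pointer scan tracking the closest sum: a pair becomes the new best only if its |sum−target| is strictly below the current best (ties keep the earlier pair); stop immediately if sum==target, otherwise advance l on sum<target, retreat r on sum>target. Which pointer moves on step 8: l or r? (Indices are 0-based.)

[0,11] -15+39=24 d=7 * → l++
[1,11] 0+39=39 d=8 → r--
[1,10] 0+36=36 d=5 * → r--
[1,9] 0+35=35 d=4 * → r--
[1,8] 0+33=33 d=2 * → r--
[1,7] 0+21=21 d=10 → l++
[2,7] 4+21=25 d=6 → l++
[3,7] 5+21=26 d=5 → l++

l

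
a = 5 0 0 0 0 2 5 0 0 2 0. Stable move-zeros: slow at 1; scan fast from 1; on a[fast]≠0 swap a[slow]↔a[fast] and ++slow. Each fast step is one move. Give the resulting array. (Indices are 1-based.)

[5, 2, 5, 2, 0, 0, 0, 0, 0, 0, 0]

slow=1 fast=1: a[fast]=5≠0 swap→a[1]=5, slow++,fast++
slow=2 fast=2: a[fast]=0, fast++
slow=2 fast=3: a[fast]=0, fast++
slow=2 fast=4: a[fast]=0, fast++
slow=2 fast=5: a[fast]=0, fast++
slow=2 fast=6: a[fast]=2≠0 swap→a[2]=2, slow++,fast++
slow=3 fast=7: a[fast]=5≠0 swap→a[3]=5, slow++,fast++
slow=4 fast=8: a[fast]=0, fast++
slow=4 fast=9: a[fast]=0, fast++
slow=4 fast=10: a[fast]=2≠0 swap→a[4]=2, slow++,fast++
slow=5 fast=11: a[fast]=0, fast++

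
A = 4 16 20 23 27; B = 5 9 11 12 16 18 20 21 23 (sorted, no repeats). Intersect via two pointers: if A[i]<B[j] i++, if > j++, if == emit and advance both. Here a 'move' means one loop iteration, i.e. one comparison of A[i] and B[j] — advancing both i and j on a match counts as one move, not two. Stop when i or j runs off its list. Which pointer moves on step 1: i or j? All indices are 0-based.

i

[i=0,j=0] 4<5 → i++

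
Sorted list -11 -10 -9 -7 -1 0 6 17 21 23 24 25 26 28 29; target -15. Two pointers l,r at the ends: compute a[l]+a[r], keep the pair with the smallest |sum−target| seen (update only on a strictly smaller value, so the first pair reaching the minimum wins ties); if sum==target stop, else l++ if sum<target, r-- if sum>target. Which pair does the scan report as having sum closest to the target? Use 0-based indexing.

l=0 r=14: -11+29=18 d=33 *, r--
l=0 r=13: -11+28=17 d=32 *, r--
l=0 r=12: -11+26=15 d=30 *, r--
l=0 r=11: -11+25=14 d=29 *, r--
l=0 r=10: -11+24=13 d=28 *, r--
l=0 r=9: -11+23=12 d=27 *, r--
l=0 r=8: -11+21=10 d=25 *, r--
l=0 r=7: -11+17=6 d=21 *, r--
l=0 r=6: -11+6=-5 d=10 *, r--
l=0 r=5: -11+0=-11 d=4 *, r--
l=0 r=4: -11+-1=-12 d=3 *, r--
l=0 r=3: -11+-7=-18 d=3, l++
l=1 r=3: -10+-7=-17 d=2 *, l++
l=2 r=3: -9+-7=-16 d=1 *, l++

pair (-9, -7) with sum -16 (|Δ|=1)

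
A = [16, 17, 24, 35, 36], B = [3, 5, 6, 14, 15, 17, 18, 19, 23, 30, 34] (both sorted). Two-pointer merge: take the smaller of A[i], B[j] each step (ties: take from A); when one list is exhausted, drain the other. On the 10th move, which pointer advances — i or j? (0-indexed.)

[i=0,j=0] A[i]=16>B[j]=3 take 3 → j++
[i=0,j=1] A[i]=16>B[j]=5 take 5 → j++
[i=0,j=2] A[i]=16>B[j]=6 take 6 → j++
[i=0,j=3] A[i]=16>B[j]=14 take 14 → j++
[i=0,j=4] A[i]=16>B[j]=15 take 15 → j++
[i=0,j=5] A[i]=16<=B[j]=17 take 16 → i++
[i=1,j=5] A[i]=17<=B[j]=17 take 17 → i++
[i=2,j=5] A[i]=24>B[j]=17 take 17 → j++
[i=2,j=6] A[i]=24>B[j]=18 take 18 → j++
[i=2,j=7] A[i]=24>B[j]=19 take 19 → j++

j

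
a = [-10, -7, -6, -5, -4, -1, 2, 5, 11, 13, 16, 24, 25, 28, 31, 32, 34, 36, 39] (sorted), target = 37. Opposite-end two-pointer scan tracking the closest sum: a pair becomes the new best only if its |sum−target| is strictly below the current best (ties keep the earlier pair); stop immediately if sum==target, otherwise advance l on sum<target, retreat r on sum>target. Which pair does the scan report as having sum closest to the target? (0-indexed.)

pair (5, 32) with sum 37 (|Δ|=0)

[0,18] -10+39=29 d=8 * → l++
[1,18] -7+39=32 d=5 * → l++
[2,18] -6+39=33 d=4 * → l++
[3,18] -5+39=34 d=3 * → l++
[4,18] -4+39=35 d=2 * → l++
[5,18] -1+39=38 d=1 * → r--
[5,17] -1+36=35 d=2 → l++
[6,17] 2+36=38 d=1 → r--
[6,16] 2+34=36 d=1 → l++
[7,16] 5+34=39 d=2 → r--
[7,15] 5+32=37 d=0 * → stop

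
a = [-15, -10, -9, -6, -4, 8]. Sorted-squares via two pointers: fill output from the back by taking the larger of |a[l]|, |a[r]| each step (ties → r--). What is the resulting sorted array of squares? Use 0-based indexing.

[16, 36, 64, 81, 100, 225]

[0,5] |-15|>|8| out[5]=225 → l++
[1,5] |-10|>|8| out[4]=100 → l++
[2,5] |-9|>|8| out[3]=81 → l++
[3,5] |-6|<=|8| out[2]=64 → r--
[3,4] |-6|>|-4| out[1]=36 → l++
[4,4] |-4|<=|-4| out[0]=16 → r--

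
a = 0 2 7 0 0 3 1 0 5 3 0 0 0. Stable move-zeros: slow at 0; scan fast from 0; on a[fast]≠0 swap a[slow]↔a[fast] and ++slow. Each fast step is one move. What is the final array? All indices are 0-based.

slow=0 fast=0: a[fast]=0, fast++
slow=0 fast=1: a[fast]=2≠0 swap→a[0]=2, slow++,fast++
slow=1 fast=2: a[fast]=7≠0 swap→a[1]=7, slow++,fast++
slow=2 fast=3: a[fast]=0, fast++
slow=2 fast=4: a[fast]=0, fast++
slow=2 fast=5: a[fast]=3≠0 swap→a[2]=3, slow++,fast++
slow=3 fast=6: a[fast]=1≠0 swap→a[3]=1, slow++,fast++
slow=4 fast=7: a[fast]=0, fast++
slow=4 fast=8: a[fast]=5≠0 swap→a[4]=5, slow++,fast++
slow=5 fast=9: a[fast]=3≠0 swap→a[5]=3, slow++,fast++
slow=6 fast=10: a[fast]=0, fast++
slow=6 fast=11: a[fast]=0, fast++
slow=6 fast=12: a[fast]=0, fast++

[2, 7, 3, 1, 5, 3, 0, 0, 0, 0, 0, 0, 0]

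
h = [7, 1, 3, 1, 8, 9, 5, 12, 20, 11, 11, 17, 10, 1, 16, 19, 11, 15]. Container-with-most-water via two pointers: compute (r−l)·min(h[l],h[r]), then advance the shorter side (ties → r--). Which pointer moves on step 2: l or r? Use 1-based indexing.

[1,18] min(7,15)*17=119 best=119 * → l++
[2,18] min(1,15)*16=16 best=119 → l++

l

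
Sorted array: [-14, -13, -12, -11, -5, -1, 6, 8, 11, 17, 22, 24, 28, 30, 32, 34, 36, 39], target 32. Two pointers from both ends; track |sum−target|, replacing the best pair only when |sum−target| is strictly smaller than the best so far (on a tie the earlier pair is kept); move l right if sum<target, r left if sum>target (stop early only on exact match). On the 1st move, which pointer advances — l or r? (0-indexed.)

l=0 r=17: -14+39=25 d=7 *, l++

l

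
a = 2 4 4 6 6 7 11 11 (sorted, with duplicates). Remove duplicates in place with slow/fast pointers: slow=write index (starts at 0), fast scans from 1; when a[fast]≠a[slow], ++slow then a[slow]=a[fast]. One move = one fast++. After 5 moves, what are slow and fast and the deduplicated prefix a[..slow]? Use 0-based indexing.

slow=3, fast=6, prefix=[2, 4, 6, 7]

(s=0,f=1) a[fast]=4≠a[slow]=2 write a[1]=4 → slow++,fast++
(s=1,f=2) a[fast]=4=a[slow] dup → fast++
(s=1,f=3) a[fast]=6≠a[slow]=4 write a[2]=6 → slow++,fast++
(s=2,f=4) a[fast]=6=a[slow] dup → fast++
(s=2,f=5) a[fast]=7≠a[slow]=6 write a[3]=7 → slow++,fast++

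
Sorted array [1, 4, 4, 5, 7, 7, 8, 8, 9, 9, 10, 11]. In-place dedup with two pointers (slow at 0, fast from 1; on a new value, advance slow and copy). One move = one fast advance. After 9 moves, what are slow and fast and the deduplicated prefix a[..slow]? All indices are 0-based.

slow=5, fast=10, prefix=[1, 4, 5, 7, 8, 9]

(s=0,f=1) a[fast]=4≠a[slow]=1 write a[1]=4 → slow++,fast++
(s=1,f=2) a[fast]=4=a[slow] dup → fast++
(s=1,f=3) a[fast]=5≠a[slow]=4 write a[2]=5 → slow++,fast++
(s=2,f=4) a[fast]=7≠a[slow]=5 write a[3]=7 → slow++,fast++
(s=3,f=5) a[fast]=7=a[slow] dup → fast++
(s=3,f=6) a[fast]=8≠a[slow]=7 write a[4]=8 → slow++,fast++
(s=4,f=7) a[fast]=8=a[slow] dup → fast++
(s=4,f=8) a[fast]=9≠a[slow]=8 write a[5]=9 → slow++,fast++
(s=5,f=9) a[fast]=9=a[slow] dup → fast++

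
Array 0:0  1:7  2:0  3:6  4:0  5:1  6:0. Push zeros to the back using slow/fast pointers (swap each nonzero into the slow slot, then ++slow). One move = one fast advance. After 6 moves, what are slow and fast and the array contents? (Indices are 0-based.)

slow=0 fast=0: a[fast]=0, fast++
slow=0 fast=1: a[fast]=7≠0 swap→a[0]=7, slow++,fast++
slow=1 fast=2: a[fast]=0, fast++
slow=1 fast=3: a[fast]=6≠0 swap→a[1]=6, slow++,fast++
slow=2 fast=4: a[fast]=0, fast++
slow=2 fast=5: a[fast]=1≠0 swap→a[2]=1, slow++,fast++

slow=3, fast=6, a=[7, 6, 1, 0, 0, 0, 0]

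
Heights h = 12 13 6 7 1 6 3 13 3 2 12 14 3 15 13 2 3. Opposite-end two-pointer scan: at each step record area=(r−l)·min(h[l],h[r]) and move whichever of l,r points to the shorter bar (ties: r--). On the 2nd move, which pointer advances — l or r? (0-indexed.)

r

[0,16] min(12,3)*16=48 best=48 * → r--
[0,15] min(12,2)*15=30 best=48 → r--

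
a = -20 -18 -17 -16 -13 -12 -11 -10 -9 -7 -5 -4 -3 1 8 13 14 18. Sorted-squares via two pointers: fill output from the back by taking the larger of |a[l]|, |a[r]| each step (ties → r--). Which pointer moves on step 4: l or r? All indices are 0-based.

l=0 r=17: |-20|>|18| out[17]=400, l++
l=1 r=17: |-18|<=|18| out[16]=324, r--
l=1 r=16: |-18|>|14| out[15]=324, l++
l=2 r=16: |-17|>|14| out[14]=289, l++

l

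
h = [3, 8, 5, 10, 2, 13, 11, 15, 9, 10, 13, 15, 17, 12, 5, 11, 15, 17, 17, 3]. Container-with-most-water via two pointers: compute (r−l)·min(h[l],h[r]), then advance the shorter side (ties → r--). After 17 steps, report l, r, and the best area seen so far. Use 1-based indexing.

l=1 r=20: min(3,3)*19=57 best=57 *, r--
l=1 r=19: min(3,17)*18=54 best=57, l++
l=2 r=19: min(8,17)*17=136 best=136 *, l++
l=3 r=19: min(5,17)*16=80 best=136, l++
l=4 r=19: min(10,17)*15=150 best=150 *, l++
l=5 r=19: min(2,17)*14=28 best=150, l++
l=6 r=19: min(13,17)*13=169 best=169 *, l++
l=7 r=19: min(11,17)*12=132 best=169, l++
l=8 r=19: min(15,17)*11=165 best=169, l++
l=9 r=19: min(9,17)*10=90 best=169, l++
l=10 r=19: min(10,17)*9=90 best=169, l++
l=11 r=19: min(13,17)*8=104 best=169, l++
l=12 r=19: min(15,17)*7=105 best=169, l++
l=13 r=19: min(17,17)*6=102 best=169, r--
l=13 r=18: min(17,17)*5=85 best=169, r--
l=13 r=17: min(17,15)*4=60 best=169, r--
l=13 r=16: min(17,11)*3=33 best=169, r--

l=13, r=15, best area=169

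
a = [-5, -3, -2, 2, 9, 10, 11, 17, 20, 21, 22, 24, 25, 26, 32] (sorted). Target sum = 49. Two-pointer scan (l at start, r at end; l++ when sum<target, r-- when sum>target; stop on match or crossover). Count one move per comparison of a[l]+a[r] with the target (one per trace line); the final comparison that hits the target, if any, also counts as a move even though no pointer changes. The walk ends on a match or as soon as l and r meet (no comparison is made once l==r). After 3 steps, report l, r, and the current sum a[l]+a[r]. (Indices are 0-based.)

l=3, r=14, sum=34

[0,14] -5+32=27 <49 → l++
[1,14] -3+32=29 <49 → l++
[2,14] -2+32=30 <49 → l++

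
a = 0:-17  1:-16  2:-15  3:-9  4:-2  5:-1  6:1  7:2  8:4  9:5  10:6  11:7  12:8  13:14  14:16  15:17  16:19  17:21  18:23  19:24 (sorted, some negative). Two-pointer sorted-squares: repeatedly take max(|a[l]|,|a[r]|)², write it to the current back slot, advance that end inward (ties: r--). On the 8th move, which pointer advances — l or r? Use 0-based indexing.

l

[0,19] |-17|<=|24| out[19]=576 → r--
[0,18] |-17|<=|23| out[18]=529 → r--
[0,17] |-17|<=|21| out[17]=441 → r--
[0,16] |-17|<=|19| out[16]=361 → r--
[0,15] |-17|<=|17| out[15]=289 → r--
[0,14] |-17|>|16| out[14]=289 → l++
[1,14] |-16|<=|16| out[13]=256 → r--
[1,13] |-16|>|14| out[12]=256 → l++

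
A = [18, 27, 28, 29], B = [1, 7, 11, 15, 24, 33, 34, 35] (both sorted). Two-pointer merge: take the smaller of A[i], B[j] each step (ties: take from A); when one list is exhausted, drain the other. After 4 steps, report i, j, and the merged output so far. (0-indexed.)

i=0, j=4, merged so far=[1, 7, 11, 15]

i=0 j=0: A[i]=18>B[j]=1 take 1, j++
i=0 j=1: A[i]=18>B[j]=7 take 7, j++
i=0 j=2: A[i]=18>B[j]=11 take 11, j++
i=0 j=3: A[i]=18>B[j]=15 take 15, j++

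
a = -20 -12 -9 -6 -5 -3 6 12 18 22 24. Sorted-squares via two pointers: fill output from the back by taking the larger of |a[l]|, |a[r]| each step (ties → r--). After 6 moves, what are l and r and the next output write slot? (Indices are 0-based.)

l=2, r=6, next write slot=4

[0,10] |-20|<=|24| out[10]=576 → r--
[0,9] |-20|<=|22| out[9]=484 → r--
[0,8] |-20|>|18| out[8]=400 → l++
[1,8] |-12|<=|18| out[7]=324 → r--
[1,7] |-12|<=|12| out[6]=144 → r--
[1,6] |-12|>|6| out[5]=144 → l++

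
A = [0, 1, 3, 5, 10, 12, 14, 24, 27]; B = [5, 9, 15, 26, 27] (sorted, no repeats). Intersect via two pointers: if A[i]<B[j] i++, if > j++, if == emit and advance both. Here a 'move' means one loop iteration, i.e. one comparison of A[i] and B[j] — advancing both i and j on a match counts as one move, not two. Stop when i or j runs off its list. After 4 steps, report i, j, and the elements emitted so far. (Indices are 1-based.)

i=1 j=1: 0<5, i++
i=2 j=1: 1<5, i++
i=3 j=1: 3<5, i++
i=4 j=1: 5==5 emit, i++,j++

i=5, j=2, emitted=[5]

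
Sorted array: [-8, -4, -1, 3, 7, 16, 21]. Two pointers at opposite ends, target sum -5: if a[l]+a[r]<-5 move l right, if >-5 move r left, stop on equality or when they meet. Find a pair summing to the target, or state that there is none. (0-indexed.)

(-8, 3)

[0,6] -8+21=13 >-5 → r--
[0,5] -8+16=8 >-5 → r--
[0,4] -8+7=-1 >-5 → r--
[0,3] -8+3=-5 → found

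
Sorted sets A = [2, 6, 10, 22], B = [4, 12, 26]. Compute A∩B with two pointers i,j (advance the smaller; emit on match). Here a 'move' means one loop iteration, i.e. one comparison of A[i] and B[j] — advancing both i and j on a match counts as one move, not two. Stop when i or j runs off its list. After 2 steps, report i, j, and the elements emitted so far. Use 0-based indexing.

i=1, j=1, emitted=[]

[i=0,j=0] 2<4 → i++
[i=1,j=0] 6>4 → j++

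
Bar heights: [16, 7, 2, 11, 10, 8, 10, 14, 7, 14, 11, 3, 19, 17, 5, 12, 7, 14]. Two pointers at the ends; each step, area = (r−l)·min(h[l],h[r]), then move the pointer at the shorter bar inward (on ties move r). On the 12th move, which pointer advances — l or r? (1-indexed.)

l=1 r=18: min(16,14)*17=238 best=238 *, r--
l=1 r=17: min(16,7)*16=112 best=238, r--
l=1 r=16: min(16,12)*15=180 best=238, r--
l=1 r=15: min(16,5)*14=70 best=238, r--
l=1 r=14: min(16,17)*13=208 best=238, l++
l=2 r=14: min(7,17)*12=84 best=238, l++
l=3 r=14: min(2,17)*11=22 best=238, l++
l=4 r=14: min(11,17)*10=110 best=238, l++
l=5 r=14: min(10,17)*9=90 best=238, l++
l=6 r=14: min(8,17)*8=64 best=238, l++
l=7 r=14: min(10,17)*7=70 best=238, l++
l=8 r=14: min(14,17)*6=84 best=238, l++

l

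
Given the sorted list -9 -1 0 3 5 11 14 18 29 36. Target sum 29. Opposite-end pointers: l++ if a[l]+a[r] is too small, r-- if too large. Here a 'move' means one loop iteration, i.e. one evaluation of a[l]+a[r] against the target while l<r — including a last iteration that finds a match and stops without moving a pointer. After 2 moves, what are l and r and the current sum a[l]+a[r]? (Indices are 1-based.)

l=2, r=9, sum=28

l=1 r=10: -9+36=27 <29, l++
l=2 r=10: -1+36=35 >29, r--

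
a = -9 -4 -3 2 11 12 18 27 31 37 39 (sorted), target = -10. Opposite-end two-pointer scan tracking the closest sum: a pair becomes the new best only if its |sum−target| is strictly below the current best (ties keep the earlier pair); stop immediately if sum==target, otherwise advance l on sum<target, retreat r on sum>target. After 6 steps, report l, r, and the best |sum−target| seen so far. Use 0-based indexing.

l=0, r=4, best |Δ|=13

l=0 r=10: -9+39=30 d=40 *, r--
l=0 r=9: -9+37=28 d=38 *, r--
l=0 r=8: -9+31=22 d=32 *, r--
l=0 r=7: -9+27=18 d=28 *, r--
l=0 r=6: -9+18=9 d=19 *, r--
l=0 r=5: -9+12=3 d=13 *, r--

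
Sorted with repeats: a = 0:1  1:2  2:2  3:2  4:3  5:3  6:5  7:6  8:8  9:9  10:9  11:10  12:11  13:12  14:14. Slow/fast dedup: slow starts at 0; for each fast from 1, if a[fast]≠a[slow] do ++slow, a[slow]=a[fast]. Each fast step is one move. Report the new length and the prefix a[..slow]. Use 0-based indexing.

length 11; prefix = [1, 2, 3, 5, 6, 8, 9, 10, 11, 12, 14]

slow=0 fast=1: a[fast]=2≠a[slow]=1 write a[1]=2, slow++,fast++
slow=1 fast=2: a[fast]=2=a[slow] dup, fast++
slow=1 fast=3: a[fast]=2=a[slow] dup, fast++
slow=1 fast=4: a[fast]=3≠a[slow]=2 write a[2]=3, slow++,fast++
slow=2 fast=5: a[fast]=3=a[slow] dup, fast++
slow=2 fast=6: a[fast]=5≠a[slow]=3 write a[3]=5, slow++,fast++
slow=3 fast=7: a[fast]=6≠a[slow]=5 write a[4]=6, slow++,fast++
slow=4 fast=8: a[fast]=8≠a[slow]=6 write a[5]=8, slow++,fast++
slow=5 fast=9: a[fast]=9≠a[slow]=8 write a[6]=9, slow++,fast++
slow=6 fast=10: a[fast]=9=a[slow] dup, fast++
slow=6 fast=11: a[fast]=10≠a[slow]=9 write a[7]=10, slow++,fast++
slow=7 fast=12: a[fast]=11≠a[slow]=10 write a[8]=11, slow++,fast++
slow=8 fast=13: a[fast]=12≠a[slow]=11 write a[9]=12, slow++,fast++
slow=9 fast=14: a[fast]=14≠a[slow]=12 write a[10]=14, slow++,fast++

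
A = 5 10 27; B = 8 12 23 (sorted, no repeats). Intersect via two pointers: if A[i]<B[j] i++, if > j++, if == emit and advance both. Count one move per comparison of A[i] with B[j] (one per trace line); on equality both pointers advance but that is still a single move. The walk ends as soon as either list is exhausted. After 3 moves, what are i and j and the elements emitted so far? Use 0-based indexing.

i=0 j=0: 5<8, i++
i=1 j=0: 10>8, j++
i=1 j=1: 10<12, i++

i=2, j=1, emitted=[]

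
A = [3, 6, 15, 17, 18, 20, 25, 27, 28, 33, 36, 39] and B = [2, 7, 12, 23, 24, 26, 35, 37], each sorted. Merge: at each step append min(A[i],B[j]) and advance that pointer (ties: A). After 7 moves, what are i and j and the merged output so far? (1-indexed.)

i=5, j=4, merged so far=[2, 3, 6, 7, 12, 15, 17]

i=1 j=1: A[i]=3>B[j]=2 take 2, j++
i=1 j=2: A[i]=3<=B[j]=7 take 3, i++
i=2 j=2: A[i]=6<=B[j]=7 take 6, i++
i=3 j=2: A[i]=15>B[j]=7 take 7, j++
i=3 j=3: A[i]=15>B[j]=12 take 12, j++
i=3 j=4: A[i]=15<=B[j]=23 take 15, i++
i=4 j=4: A[i]=17<=B[j]=23 take 17, i++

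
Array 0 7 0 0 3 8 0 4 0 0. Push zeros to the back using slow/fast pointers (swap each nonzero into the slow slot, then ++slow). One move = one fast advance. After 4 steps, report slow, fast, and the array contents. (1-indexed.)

slow=2, fast=5, a=[7, 0, 0, 0, 3, 8, 0, 4, 0, 0]

(s=1,f=1) a[fast]=0 → fast++
(s=1,f=2) a[fast]=7≠0 swap→a[1]=7 → slow++,fast++
(s=2,f=3) a[fast]=0 → fast++
(s=2,f=4) a[fast]=0 → fast++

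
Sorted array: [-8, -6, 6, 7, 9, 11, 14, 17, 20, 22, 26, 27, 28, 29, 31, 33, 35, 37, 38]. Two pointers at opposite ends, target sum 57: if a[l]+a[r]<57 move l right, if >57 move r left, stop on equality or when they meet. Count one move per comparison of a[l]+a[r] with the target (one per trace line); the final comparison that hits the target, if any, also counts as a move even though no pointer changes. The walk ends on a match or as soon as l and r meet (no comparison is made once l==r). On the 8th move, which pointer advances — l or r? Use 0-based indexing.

[0,18] -8+38=30 <57 → l++
[1,18] -6+38=32 <57 → l++
[2,18] 6+38=44 <57 → l++
[3,18] 7+38=45 <57 → l++
[4,18] 9+38=47 <57 → l++
[5,18] 11+38=49 <57 → l++
[6,18] 14+38=52 <57 → l++
[7,18] 17+38=55 <57 → l++

l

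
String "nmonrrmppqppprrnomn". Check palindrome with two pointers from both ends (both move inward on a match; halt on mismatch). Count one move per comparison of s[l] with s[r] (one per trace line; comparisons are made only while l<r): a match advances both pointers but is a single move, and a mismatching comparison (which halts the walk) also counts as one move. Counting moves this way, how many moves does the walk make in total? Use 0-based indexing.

7 moves

[0,18] 'n'=='n' → l++,r--
[1,17] 'm'=='m' → l++,r--
[2,16] 'o'=='o' → l++,r--
[3,15] 'n'=='n' → l++,r--
[4,14] 'r'=='r' → l++,r--
[5,13] 'r'=='r' → l++,r--
[6,12] 'm'!='p' → stop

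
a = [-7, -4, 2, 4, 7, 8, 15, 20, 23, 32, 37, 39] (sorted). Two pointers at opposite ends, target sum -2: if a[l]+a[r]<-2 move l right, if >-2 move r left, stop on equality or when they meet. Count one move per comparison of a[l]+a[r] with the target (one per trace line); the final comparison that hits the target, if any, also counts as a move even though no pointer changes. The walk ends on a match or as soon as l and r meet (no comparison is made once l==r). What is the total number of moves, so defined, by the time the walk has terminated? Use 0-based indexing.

11 moves

l=0 r=11: -7+39=32 >-2, r--
l=0 r=10: -7+37=30 >-2, r--
l=0 r=9: -7+32=25 >-2, r--
l=0 r=8: -7+23=16 >-2, r--
l=0 r=7: -7+20=13 >-2, r--
l=0 r=6: -7+15=8 >-2, r--
l=0 r=5: -7+8=1 >-2, r--
l=0 r=4: -7+7=0 >-2, r--
l=0 r=3: -7+4=-3 <-2, l++
l=1 r=3: -4+4=0 >-2, r--
l=1 r=2: -4+2=-2, found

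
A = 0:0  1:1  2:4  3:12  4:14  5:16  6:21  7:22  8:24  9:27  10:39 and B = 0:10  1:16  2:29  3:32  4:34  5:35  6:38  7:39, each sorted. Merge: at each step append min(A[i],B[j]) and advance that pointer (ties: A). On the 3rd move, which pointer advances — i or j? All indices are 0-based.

i=0 j=0: A[i]=0<=B[j]=10 take 0, i++
i=1 j=0: A[i]=1<=B[j]=10 take 1, i++
i=2 j=0: A[i]=4<=B[j]=10 take 4, i++

i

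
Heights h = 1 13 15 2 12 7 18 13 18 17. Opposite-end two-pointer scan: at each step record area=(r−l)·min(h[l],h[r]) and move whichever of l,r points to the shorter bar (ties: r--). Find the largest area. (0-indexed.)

max area = 105

[0,9] min(1,17)*9=9 best=9 * → l++
[1,9] min(13,17)*8=104 best=104 * → l++
[2,9] min(15,17)*7=105 best=105 * → l++
[3,9] min(2,17)*6=12 best=105 → l++
[4,9] min(12,17)*5=60 best=105 → l++
[5,9] min(7,17)*4=28 best=105 → l++
[6,9] min(18,17)*3=51 best=105 → r--
[6,8] min(18,18)*2=36 best=105 → r--
[6,7] min(18,13)*1=13 best=105 → r--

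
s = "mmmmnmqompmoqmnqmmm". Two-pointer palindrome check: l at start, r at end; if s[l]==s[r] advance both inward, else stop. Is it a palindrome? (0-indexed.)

[0,18] 'm'=='m' → l++,r--
[1,17] 'm'=='m' → l++,r--
[2,16] 'm'=='m' → l++,r--
[3,15] 'm'!='q' → stop

not a palindrome (mismatch at 3,15)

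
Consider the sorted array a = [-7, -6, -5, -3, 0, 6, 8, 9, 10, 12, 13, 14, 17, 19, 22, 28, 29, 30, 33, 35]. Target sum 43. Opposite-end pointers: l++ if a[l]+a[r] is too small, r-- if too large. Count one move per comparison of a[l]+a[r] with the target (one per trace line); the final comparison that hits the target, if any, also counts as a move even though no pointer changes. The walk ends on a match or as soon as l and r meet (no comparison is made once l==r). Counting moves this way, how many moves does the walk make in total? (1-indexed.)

l=1 r=20: -7+35=28 <43, l++
l=2 r=20: -6+35=29 <43, l++
l=3 r=20: -5+35=30 <43, l++
l=4 r=20: -3+35=32 <43, l++
l=5 r=20: 0+35=35 <43, l++
l=6 r=20: 6+35=41 <43, l++
l=7 r=20: 8+35=43, found

7 moves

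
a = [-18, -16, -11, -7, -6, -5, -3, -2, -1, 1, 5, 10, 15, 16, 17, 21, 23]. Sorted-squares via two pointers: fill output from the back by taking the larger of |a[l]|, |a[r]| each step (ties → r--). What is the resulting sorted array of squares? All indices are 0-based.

[0,16] |-18|<=|23| out[16]=529 → r--
[0,15] |-18|<=|21| out[15]=441 → r--
[0,14] |-18|>|17| out[14]=324 → l++
[1,14] |-16|<=|17| out[13]=289 → r--
[1,13] |-16|<=|16| out[12]=256 → r--
[1,12] |-16|>|15| out[11]=256 → l++
[2,12] |-11|<=|15| out[10]=225 → r--
[2,11] |-11|>|10| out[9]=121 → l++
[3,11] |-7|<=|10| out[8]=100 → r--
[3,10] |-7|>|5| out[7]=49 → l++
[4,10] |-6|>|5| out[6]=36 → l++
[5,10] |-5|<=|5| out[5]=25 → r--
[5,9] |-5|>|1| out[4]=25 → l++
[6,9] |-3|>|1| out[3]=9 → l++
[7,9] |-2|>|1| out[2]=4 → l++
[8,9] |-1|<=|1| out[1]=1 → r--
[8,8] |-1|<=|-1| out[0]=1 → r--

[1, 1, 4, 9, 25, 25, 36, 49, 100, 121, 225, 256, 256, 289, 324, 441, 529]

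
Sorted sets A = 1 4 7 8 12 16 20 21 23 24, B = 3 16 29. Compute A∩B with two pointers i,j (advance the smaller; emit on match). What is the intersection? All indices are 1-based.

[i=1,j=1] 1<3 → i++
[i=2,j=1] 4>3 → j++
[i=2,j=2] 4<16 → i++
[i=3,j=2] 7<16 → i++
[i=4,j=2] 8<16 → i++
[i=5,j=2] 12<16 → i++
[i=6,j=2] 16==16 emit → i++,j++
[i=7,j=3] 20<29 → i++
[i=8,j=3] 21<29 → i++
[i=9,j=3] 23<29 → i++
[i=10,j=3] 24<29 → i++

intersection = [16]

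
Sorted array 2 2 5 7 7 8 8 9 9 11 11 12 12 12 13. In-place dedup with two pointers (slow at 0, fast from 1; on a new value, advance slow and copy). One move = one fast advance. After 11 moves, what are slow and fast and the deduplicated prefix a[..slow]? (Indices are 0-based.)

(s=0,f=1) a[fast]=2=a[slow] dup → fast++
(s=0,f=2) a[fast]=5≠a[slow]=2 write a[1]=5 → slow++,fast++
(s=1,f=3) a[fast]=7≠a[slow]=5 write a[2]=7 → slow++,fast++
(s=2,f=4) a[fast]=7=a[slow] dup → fast++
(s=2,f=5) a[fast]=8≠a[slow]=7 write a[3]=8 → slow++,fast++
(s=3,f=6) a[fast]=8=a[slow] dup → fast++
(s=3,f=7) a[fast]=9≠a[slow]=8 write a[4]=9 → slow++,fast++
(s=4,f=8) a[fast]=9=a[slow] dup → fast++
(s=4,f=9) a[fast]=11≠a[slow]=9 write a[5]=11 → slow++,fast++
(s=5,f=10) a[fast]=11=a[slow] dup → fast++
(s=5,f=11) a[fast]=12≠a[slow]=11 write a[6]=12 → slow++,fast++

slow=6, fast=12, prefix=[2, 5, 7, 8, 9, 11, 12]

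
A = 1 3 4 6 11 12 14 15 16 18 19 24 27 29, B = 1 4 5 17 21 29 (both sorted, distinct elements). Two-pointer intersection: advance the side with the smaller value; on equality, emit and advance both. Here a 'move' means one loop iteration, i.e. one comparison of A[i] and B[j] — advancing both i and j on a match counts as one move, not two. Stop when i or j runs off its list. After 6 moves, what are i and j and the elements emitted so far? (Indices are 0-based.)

i=5, j=3, emitted=[1, 4]

i=0 j=0: 1==1 emit, i++,j++
i=1 j=1: 3<4, i++
i=2 j=1: 4==4 emit, i++,j++
i=3 j=2: 6>5, j++
i=3 j=3: 6<17, i++
i=4 j=3: 11<17, i++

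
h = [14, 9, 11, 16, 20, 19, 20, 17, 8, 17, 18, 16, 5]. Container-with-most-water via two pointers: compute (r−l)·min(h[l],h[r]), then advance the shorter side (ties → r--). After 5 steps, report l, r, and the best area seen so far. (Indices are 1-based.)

[1,13] min(14,5)*12=60 best=60 * → r--
[1,12] min(14,16)*11=154 best=154 * → l++
[2,12] min(9,16)*10=90 best=154 → l++
[3,12] min(11,16)*9=99 best=154 → l++
[4,12] min(16,16)*8=128 best=154 → r--

l=4, r=11, best area=154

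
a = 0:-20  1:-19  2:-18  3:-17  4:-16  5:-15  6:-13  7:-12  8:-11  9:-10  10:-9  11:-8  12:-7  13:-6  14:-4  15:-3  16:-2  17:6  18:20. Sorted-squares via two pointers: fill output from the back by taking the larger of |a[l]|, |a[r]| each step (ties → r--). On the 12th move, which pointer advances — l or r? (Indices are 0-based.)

[0,18] |-20|<=|20| out[18]=400 → r--
[0,17] |-20|>|6| out[17]=400 → l++
[1,17] |-19|>|6| out[16]=361 → l++
[2,17] |-18|>|6| out[15]=324 → l++
[3,17] |-17|>|6| out[14]=289 → l++
[4,17] |-16|>|6| out[13]=256 → l++
[5,17] |-15|>|6| out[12]=225 → l++
[6,17] |-13|>|6| out[11]=169 → l++
[7,17] |-12|>|6| out[10]=144 → l++
[8,17] |-11|>|6| out[9]=121 → l++
[9,17] |-10|>|6| out[8]=100 → l++
[10,17] |-9|>|6| out[7]=81 → l++

l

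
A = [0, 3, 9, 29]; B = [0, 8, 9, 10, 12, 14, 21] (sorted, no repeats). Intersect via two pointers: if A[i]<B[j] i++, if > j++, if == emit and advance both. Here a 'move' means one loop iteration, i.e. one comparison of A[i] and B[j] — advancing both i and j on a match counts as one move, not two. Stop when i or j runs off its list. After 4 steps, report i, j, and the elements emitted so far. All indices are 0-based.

[i=0,j=0] 0==0 emit → i++,j++
[i=1,j=1] 3<8 → i++
[i=2,j=1] 9>8 → j++
[i=2,j=2] 9==9 emit → i++,j++

i=3, j=3, emitted=[0, 9]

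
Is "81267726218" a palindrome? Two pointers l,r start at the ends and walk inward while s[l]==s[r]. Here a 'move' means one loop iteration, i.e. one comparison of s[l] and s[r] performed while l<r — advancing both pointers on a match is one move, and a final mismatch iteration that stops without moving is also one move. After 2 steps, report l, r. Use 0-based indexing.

l=0 r=10: '8'=='8', l++,r--
l=1 r=9: '1'=='1', l++,r--

l=2, r=8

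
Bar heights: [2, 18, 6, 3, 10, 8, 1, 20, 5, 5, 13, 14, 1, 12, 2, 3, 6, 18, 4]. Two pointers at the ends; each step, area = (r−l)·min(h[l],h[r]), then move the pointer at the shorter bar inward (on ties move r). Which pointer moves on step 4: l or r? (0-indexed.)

[0,18] min(2,4)*18=36 best=36 * → l++
[1,18] min(18,4)*17=68 best=68 * → r--
[1,17] min(18,18)*16=288 best=288 * → r--
[1,16] min(18,6)*15=90 best=288 → r--

r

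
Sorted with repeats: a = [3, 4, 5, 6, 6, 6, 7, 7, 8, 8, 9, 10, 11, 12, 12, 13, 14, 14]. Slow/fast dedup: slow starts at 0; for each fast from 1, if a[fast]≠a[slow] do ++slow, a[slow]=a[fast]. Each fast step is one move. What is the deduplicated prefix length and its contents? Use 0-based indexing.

length 12; prefix = [3, 4, 5, 6, 7, 8, 9, 10, 11, 12, 13, 14]

slow=0 fast=1: a[fast]=4≠a[slow]=3 write a[1]=4, slow++,fast++
slow=1 fast=2: a[fast]=5≠a[slow]=4 write a[2]=5, slow++,fast++
slow=2 fast=3: a[fast]=6≠a[slow]=5 write a[3]=6, slow++,fast++
slow=3 fast=4: a[fast]=6=a[slow] dup, fast++
slow=3 fast=5: a[fast]=6=a[slow] dup, fast++
slow=3 fast=6: a[fast]=7≠a[slow]=6 write a[4]=7, slow++,fast++
slow=4 fast=7: a[fast]=7=a[slow] dup, fast++
slow=4 fast=8: a[fast]=8≠a[slow]=7 write a[5]=8, slow++,fast++
slow=5 fast=9: a[fast]=8=a[slow] dup, fast++
slow=5 fast=10: a[fast]=9≠a[slow]=8 write a[6]=9, slow++,fast++
slow=6 fast=11: a[fast]=10≠a[slow]=9 write a[7]=10, slow++,fast++
slow=7 fast=12: a[fast]=11≠a[slow]=10 write a[8]=11, slow++,fast++
slow=8 fast=13: a[fast]=12≠a[slow]=11 write a[9]=12, slow++,fast++
slow=9 fast=14: a[fast]=12=a[slow] dup, fast++
slow=9 fast=15: a[fast]=13≠a[slow]=12 write a[10]=13, slow++,fast++
slow=10 fast=16: a[fast]=14≠a[slow]=13 write a[11]=14, slow++,fast++
slow=11 fast=17: a[fast]=14=a[slow] dup, fast++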